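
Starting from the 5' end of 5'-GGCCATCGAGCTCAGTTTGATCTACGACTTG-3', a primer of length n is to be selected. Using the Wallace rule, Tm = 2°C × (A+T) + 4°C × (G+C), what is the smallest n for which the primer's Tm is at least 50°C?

n = 15

First 14 bases: GGCCATCGAGCTCA → Tm = 46°C (< 50°C)
First 15 bases: GGCCATCGAGCTCAG → Tm = 50°C (≥ 50°C)
Each additional base adds 2°C (A/T) or 4°C (G/C), so Tm is non-decreasing in n; n = 15 is the first length to reach 50°C.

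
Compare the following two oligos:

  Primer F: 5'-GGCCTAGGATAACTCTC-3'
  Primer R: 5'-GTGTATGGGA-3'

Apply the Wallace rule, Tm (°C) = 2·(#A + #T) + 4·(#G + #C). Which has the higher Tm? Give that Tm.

Primer F, 52°C

Primer F: A+T=8, G+C=9 → Tm = 2(8)+4(9) = 52°C
Primer R: A+T=5, G+C=5 → Tm = 2(5)+4(5) = 30°C
52°C vs 30°C → primer F is higher.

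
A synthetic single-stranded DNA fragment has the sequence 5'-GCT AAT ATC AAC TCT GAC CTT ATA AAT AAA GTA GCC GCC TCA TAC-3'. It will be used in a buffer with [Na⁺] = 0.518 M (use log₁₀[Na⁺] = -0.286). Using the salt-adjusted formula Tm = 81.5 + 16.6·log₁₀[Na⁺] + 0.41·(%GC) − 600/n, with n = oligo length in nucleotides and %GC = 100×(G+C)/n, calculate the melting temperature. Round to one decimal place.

78.9°C

Length n = 45. Base counts: G=5, A=16, C=12, T=12
G+C = 17, so %GC = 17/45 × 100 = 37.778%
Salt term: 16.6 × (-0.286) = -4.748
GC term: 0.41 × 37.778 = 15.489; length term: −600/45 = −13.333
Tm = 81.5 + (-4.748) + 15.489 − 13.333 = 78.908 → 78.9°C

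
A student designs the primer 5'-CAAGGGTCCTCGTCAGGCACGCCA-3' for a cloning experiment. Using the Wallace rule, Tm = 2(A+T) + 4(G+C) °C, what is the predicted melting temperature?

Base counts: T=3, A=5, C=9, G=7
AT pairs contribute 8, GC pairs contribute 16.
Tm = 2×8 + 4×16 = 80°C

80°C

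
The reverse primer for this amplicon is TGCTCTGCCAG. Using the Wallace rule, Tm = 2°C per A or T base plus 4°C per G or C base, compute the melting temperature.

Scanning the sequence gives C=4, G=3, T=3, A=1.
So N_AT = 4 and N_GC = 7.
Tm = 2(4) + 4(7) = 8 + 28 = 36°C

36°C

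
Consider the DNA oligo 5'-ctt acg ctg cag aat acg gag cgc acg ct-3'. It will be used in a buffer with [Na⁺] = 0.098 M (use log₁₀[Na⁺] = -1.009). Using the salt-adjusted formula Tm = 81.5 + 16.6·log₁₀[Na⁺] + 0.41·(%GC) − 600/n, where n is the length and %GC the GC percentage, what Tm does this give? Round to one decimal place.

68.1°C

Length n = 29. Base counts: C=9, A=7, G=8, T=5
G+C = 17, so %GC = 17/29 × 100 = 58.621%
Salt term: 16.6 × (-1.009) = -16.749
GC term: 0.41 × 58.621 = 24.035; length term: −600/29 = −20.69
Tm = 81.5 + (-16.749) + 24.035 − 20.69 = 68.096 → 68.1°C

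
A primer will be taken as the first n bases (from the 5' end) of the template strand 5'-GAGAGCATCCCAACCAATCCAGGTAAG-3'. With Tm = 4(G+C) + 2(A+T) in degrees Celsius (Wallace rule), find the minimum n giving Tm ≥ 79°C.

First 26 bases: GAGAGCATCCCAACCAATCCAGGTAA → Tm = 78°C (< 79°C)
First 27 bases: GAGAGCATCCCAACCAATCCAGGTAAG → Tm = 82°C (≥ 79°C)
Since every base adds ≥2°C, Tm only increases with n, so the threshold is first crossed at n = 27.

n = 27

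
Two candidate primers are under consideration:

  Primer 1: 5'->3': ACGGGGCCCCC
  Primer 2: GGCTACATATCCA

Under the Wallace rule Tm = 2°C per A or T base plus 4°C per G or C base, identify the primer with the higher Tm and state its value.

Primer 1, 42°C

Primer 1: A+T=1, G+C=10 → Tm = 2(1)+4(10) = 42°C
Primer 2: A+T=7, G+C=6 → Tm = 2(7)+4(6) = 38°C
42°C vs 38°C → primer 1 is higher.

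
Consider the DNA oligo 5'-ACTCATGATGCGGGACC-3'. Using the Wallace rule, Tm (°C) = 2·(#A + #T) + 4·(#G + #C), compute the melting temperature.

54°C

Counting bases: G=5, C=5, A=4, T=3
A+T = 7, G+C = 10
Tm = 2×7 + 4×10 = 54°C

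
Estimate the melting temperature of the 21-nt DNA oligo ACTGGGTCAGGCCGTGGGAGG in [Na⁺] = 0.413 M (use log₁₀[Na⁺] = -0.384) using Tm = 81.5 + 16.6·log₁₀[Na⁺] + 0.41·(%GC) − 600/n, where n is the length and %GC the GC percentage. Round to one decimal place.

Length n = 21. Base counts: C=4, A=3, G=11, T=3
G+C = 15, so %GC = 15/21 × 100 = 71.429%
Salt term: 16.6 × (-0.384) = -6.374
GC term: 0.41 × 71.429 = 29.286; length term: −600/21 = −28.571
Tm = 81.5 + (-6.374) + 29.286 − 28.571 = 75.841 → 75.8°C

75.8°C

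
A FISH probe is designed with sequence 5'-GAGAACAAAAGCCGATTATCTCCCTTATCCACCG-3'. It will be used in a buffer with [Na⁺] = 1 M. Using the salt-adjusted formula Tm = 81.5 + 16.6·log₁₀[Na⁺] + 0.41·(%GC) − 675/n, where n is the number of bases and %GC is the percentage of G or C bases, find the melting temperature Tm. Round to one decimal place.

80.9°C

Length n = 34. Scanning the sequence gives G=5, A=11, C=11, T=7.
G+C = 16, so %GC = 16/34 × 100 = 47.059%
Salt term: 16.6 × (0) = 0
GC term: 0.41 × 47.059 = 19.294; length term: −675/34 = −19.853
Tm = 81.5 + (0) + 19.294 − 19.853 = 80.941 → 80.9°C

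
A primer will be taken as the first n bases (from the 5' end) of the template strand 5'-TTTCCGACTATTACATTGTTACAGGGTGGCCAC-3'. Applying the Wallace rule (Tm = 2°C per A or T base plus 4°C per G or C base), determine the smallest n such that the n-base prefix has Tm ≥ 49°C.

n = 19

First 18 bases: TTTCCGACTATTACATTG → Tm = 48°C (< 49°C)
First 19 bases: TTTCCGACTATTACATTGT → Tm = 50°C (≥ 49°C)
Since every base adds ≥2°C, Tm only increases with n, so the threshold is first crossed at n = 19.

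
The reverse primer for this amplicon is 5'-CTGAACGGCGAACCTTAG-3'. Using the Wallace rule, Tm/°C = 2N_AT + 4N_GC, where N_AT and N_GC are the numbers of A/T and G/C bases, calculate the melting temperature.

56°C

Base counts: C=5, G=5, A=5, T=3
AT pairs contribute 8, GC pairs contribute 10.
Tm = 2×8 + 4×10 = 56°C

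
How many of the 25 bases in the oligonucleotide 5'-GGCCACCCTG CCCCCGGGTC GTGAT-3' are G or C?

19

Scanning the sequence gives G=8, C=11, A=2, T=4.
Total G or C: 8 + 11 = 19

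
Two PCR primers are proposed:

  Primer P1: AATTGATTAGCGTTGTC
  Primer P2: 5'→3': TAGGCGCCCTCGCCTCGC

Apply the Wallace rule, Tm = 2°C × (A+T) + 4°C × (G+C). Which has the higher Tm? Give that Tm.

Primer P1: A+T=11, G+C=6 → Tm = 2(11)+4(6) = 46°C
Primer P2: A+T=4, G+C=14 → Tm = 2(4)+4(14) = 64°C
46°C vs 64°C → primer P2 is higher.

Primer P2, 64°C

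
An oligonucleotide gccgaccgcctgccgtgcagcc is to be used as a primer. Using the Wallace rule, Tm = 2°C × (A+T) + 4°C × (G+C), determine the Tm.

80°C

Scanning the sequence gives A=2, T=2, G=7, C=11.
AT pairs contribute 4, GC pairs contribute 18.
Tm = 2×4 + 4×18 = 80°C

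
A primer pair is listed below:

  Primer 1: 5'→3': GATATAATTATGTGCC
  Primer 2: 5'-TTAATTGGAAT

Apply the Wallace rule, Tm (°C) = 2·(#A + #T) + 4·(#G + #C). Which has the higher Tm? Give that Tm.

Primer 1: A+T=11, G+C=5 → Tm = 2(11)+4(5) = 42°C
Primer 2: A+T=9, G+C=2 → Tm = 2(9)+4(2) = 26°C
42°C vs 26°C → primer 1 is higher.

Primer 1, 42°C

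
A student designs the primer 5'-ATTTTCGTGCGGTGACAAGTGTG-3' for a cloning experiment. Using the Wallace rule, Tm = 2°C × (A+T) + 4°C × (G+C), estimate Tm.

Base counts: T=8, C=3, A=4, G=8
A+T = 12, G+C = 11
Tm = 2×12 + 4×11 = 68°C

68°C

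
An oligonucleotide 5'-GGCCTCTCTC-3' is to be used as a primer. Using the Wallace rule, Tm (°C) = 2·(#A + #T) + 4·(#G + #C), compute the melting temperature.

34°C

Scanning the sequence gives A=0, T=3, G=2, C=5.
AT pairs contribute 3, GC pairs contribute 7.
Tm = 4·7 + 2·3 = 28 + 6 = 34°C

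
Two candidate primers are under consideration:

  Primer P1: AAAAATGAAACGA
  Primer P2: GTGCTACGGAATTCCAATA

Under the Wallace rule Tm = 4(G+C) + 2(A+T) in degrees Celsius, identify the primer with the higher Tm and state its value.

Primer P2, 54°C

Primer P1: A+T=10, G+C=3 → Tm = 2(10)+4(3) = 32°C
Primer P2: A+T=11, G+C=8 → Tm = 2(11)+4(8) = 54°C
32°C vs 54°C → primer P2 is higher.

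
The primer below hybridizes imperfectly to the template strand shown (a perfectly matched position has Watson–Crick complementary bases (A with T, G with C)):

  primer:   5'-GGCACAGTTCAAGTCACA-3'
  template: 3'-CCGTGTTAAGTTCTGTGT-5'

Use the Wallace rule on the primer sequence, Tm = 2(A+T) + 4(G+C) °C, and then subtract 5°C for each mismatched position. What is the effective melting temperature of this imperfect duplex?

44°C

Primer base counts: A=6, T=3, G=4, C=5 → A+T=9, G+C=9
Perfect-match Tm = 2(9) + 4(9) = 18 + 36 = 54°C
Mismatches (positions where the bases are not complementary): 2 (at positions 7, 14)
Effective Tm = 54 − 2×5 = 54 − 10 = 44°C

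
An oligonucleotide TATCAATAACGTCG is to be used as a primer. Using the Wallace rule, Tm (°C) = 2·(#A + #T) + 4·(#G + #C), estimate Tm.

G=2, A=5, C=3, T=4
A+T = 9, G+C = 5
Tm = 4·5 + 2·9 = 20 + 18 = 38°C

38°C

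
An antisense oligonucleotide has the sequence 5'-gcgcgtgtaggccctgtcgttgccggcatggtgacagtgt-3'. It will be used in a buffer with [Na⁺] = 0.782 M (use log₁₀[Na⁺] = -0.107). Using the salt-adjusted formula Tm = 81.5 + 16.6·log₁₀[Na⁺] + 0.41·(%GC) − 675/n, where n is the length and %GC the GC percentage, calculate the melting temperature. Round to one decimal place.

Length n = 40. T=10, C=10, G=16, A=4
G+C = 26, so %GC = 26/40 × 100 = 65%
Salt term: 16.6 × (-0.107) = -1.776
GC term: 0.41 × 65 = 26.65; length term: −675/40 = −16.875
Tm = 81.5 + (-1.776) + 26.65 − 16.875 = 89.499 → 89.5°C

89.5°C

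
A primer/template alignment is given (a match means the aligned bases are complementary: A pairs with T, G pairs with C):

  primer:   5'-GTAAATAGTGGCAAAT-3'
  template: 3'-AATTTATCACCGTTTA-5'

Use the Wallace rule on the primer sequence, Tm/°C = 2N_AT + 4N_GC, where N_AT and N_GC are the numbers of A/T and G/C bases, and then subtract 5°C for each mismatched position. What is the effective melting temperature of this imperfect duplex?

37°C

Primer base counts: A=7, T=4, G=4, C=1 → A+T=11, G+C=5
Perfect-match Tm = 2(11) + 4(5) = 22 + 20 = 42°C
Mismatches (positions where the bases are not complementary): 1 (at position 1)
Effective Tm = 42 − 1×5 = 42 − 5 = 37°C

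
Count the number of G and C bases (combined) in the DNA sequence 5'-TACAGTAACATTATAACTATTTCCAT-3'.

Base counts: A=10, C=5, T=10, G=1
Total G or C: 1 + 5 = 6

6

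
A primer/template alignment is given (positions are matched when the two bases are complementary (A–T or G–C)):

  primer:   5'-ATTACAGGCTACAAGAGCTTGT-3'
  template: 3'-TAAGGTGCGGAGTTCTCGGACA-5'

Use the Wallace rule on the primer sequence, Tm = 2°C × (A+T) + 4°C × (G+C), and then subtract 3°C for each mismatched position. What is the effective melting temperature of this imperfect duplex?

47°C

Primer base counts: A=7, T=6, G=5, C=4 → A+T=13, G+C=9
Perfect-match Tm = 2(13) + 4(9) = 26 + 36 = 62°C
Mismatches (positions where the bases are not complementary): 5 (at positions 4, 7, 10, 11, 19)
Effective Tm = 62 − 5×3 = 62 − 15 = 47°C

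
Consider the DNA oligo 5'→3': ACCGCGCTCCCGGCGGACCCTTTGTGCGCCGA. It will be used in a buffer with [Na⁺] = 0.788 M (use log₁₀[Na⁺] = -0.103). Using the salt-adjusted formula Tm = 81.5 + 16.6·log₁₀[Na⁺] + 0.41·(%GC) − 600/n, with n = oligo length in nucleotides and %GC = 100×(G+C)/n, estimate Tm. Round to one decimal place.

91.8°C

Length n = 32. Base counts: G=10, T=5, C=14, A=3
G+C = 24, so %GC = 24/32 × 100 = 75%
Salt term: 16.6 × (-0.103) = -1.71
GC term: 0.41 × 75 = 30.75; length term: −600/32 = −18.75
Tm = 81.5 + (-1.71) + 30.75 − 18.75 = 91.79 → 91.8°C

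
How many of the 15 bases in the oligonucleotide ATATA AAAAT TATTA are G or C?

Scanning the sequence gives T=6, A=9, G=0, C=0.
G+C = 0 + 0 = 0

0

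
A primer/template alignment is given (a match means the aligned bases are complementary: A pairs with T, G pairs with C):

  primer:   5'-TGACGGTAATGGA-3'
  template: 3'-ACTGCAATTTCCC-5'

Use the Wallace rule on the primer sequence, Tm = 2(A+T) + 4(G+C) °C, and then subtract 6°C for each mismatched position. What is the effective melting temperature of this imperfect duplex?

Primer base counts: A=4, T=3, G=5, C=1 → A+T=7, G+C=6
Perfect-match Tm = 2(7) + 4(6) = 14 + 24 = 38°C
Mismatches (positions where the bases are not complementary): 3 (at positions 6, 10, 13)
Effective Tm = 38 − 3×6 = 38 − 18 = 20°C

20°C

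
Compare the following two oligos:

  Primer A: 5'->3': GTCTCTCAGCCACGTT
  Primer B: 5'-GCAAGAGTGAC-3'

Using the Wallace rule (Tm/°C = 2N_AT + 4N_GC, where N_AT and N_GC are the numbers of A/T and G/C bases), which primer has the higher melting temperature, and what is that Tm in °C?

Primer A: A+T=7, G+C=9 → Tm = 2(7)+4(9) = 50°C
Primer B: A+T=5, G+C=6 → Tm = 2(5)+4(6) = 34°C
50°C vs 34°C → primer A is higher.

Primer A, 50°C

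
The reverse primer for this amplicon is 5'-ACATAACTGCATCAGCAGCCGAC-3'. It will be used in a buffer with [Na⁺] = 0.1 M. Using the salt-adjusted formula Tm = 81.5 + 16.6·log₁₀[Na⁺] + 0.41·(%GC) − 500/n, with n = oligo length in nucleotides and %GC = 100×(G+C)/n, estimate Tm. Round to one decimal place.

64.6°C

Length n = 23. Base counts: T=3, A=8, C=8, G=4
G+C = 12, so %GC = 12/23 × 100 = 52.174%
Salt term: 16.6 × (-1) = -16.6
GC term: 0.41 × 52.174 = 21.391; length term: −500/23 = −21.739
Tm = 81.5 + (-16.6) + 21.391 − 21.739 = 64.552 → 64.6°C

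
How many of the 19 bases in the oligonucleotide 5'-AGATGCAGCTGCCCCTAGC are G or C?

12

Base counts: C=7, G=5, A=4, T=3
G+C = 5 + 7 = 12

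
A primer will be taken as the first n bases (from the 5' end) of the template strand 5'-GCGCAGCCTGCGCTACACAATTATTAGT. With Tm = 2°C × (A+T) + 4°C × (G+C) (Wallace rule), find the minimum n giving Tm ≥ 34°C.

n = 10

First 9 bases: GCGCAGCCT → Tm = 32°C (< 34°C)
First 10 bases: GCGCAGCCTG → Tm = 36°C (≥ 34°C)
Since every base adds ≥2°C, Tm only increases with n, so the threshold is first crossed at n = 10.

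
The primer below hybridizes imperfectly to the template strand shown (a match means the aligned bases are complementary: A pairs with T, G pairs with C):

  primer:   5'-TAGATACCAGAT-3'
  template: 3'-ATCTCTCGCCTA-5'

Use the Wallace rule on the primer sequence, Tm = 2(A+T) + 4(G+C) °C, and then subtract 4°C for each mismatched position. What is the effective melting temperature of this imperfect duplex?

Primer base counts: A=5, T=3, G=2, C=2 → A+T=8, G+C=4
Perfect-match Tm = 2(8) + 4(4) = 16 + 16 = 32°C
Mismatches (positions where the bases are not complementary): 3 (at positions 5, 7, 9)
Effective Tm = 32 − 3×4 = 32 − 12 = 20°C

20°C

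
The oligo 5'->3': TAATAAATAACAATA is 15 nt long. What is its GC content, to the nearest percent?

Scanning the sequence gives G=0, A=10, T=4, C=1.
G+C = 0 + 1 = 1 out of 15 bases
%GC = 1/15 × 100 = 6.667% ≈ 7%

7%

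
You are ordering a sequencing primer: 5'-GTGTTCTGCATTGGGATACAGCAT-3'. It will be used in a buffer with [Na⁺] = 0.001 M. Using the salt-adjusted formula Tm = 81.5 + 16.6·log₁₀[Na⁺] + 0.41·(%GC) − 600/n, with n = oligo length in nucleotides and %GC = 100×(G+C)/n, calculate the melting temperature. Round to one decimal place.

Length n = 24. G=7, A=5, T=8, C=4
G+C = 11, so %GC = 11/24 × 100 = 45.833%
Salt term: 16.6 × (-3) = -49.8
GC term: 0.41 × 45.833 = 18.792; length term: −600/24 = −25
Tm = 81.5 + (-49.8) + 18.792 − 25 = 25.492 → 25.5°C

25.5°C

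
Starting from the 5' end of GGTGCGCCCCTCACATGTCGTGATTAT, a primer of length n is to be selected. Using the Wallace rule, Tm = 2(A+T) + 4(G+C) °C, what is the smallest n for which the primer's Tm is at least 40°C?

First 10 bases: GGTGCGCCCC → Tm = 38°C (< 40°C)
First 11 bases: GGTGCGCCCCT → Tm = 40°C (≥ 40°C)
Since every base adds ≥2°C, Tm only increases with n, so the threshold is first crossed at n = 11.

n = 11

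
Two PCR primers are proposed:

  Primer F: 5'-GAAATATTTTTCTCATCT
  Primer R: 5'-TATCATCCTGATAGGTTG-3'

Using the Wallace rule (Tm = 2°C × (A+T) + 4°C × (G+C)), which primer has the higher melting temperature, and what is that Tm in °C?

Primer F: A+T=14, G+C=4 → Tm = 2(14)+4(4) = 44°C
Primer R: A+T=11, G+C=7 → Tm = 2(11)+4(7) = 50°C
44°C vs 50°C → primer R is higher.

Primer R, 50°C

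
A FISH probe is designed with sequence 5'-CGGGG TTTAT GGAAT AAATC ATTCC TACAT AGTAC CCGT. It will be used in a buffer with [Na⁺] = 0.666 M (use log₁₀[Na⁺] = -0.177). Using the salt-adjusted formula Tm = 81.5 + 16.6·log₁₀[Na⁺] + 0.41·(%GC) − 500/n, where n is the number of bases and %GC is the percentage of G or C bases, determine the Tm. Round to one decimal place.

82.6°C

Length n = 39. Scanning the sequence gives A=11, C=8, G=8, T=12.
G+C = 16, so %GC = 16/39 × 100 = 41.026%
Salt term: 16.6 × (-0.177) = -2.938
GC term: 0.41 × 41.026 = 16.821; length term: −500/39 = −12.821
Tm = 81.5 + (-2.938) + 16.821 − 12.821 = 82.562 → 82.6°C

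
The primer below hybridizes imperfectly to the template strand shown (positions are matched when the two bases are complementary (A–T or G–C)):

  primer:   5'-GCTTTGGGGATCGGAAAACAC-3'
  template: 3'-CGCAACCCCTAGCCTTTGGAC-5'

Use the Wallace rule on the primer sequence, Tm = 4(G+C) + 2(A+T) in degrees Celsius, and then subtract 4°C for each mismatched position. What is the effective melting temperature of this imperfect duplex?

Primer base counts: A=6, T=4, G=7, C=4 → A+T=10, G+C=11
Perfect-match Tm = 2(10) + 4(11) = 20 + 44 = 64°C
Mismatches (positions where the bases are not complementary): 4 (at positions 3, 18, 20, 21)
Effective Tm = 64 − 4×4 = 64 − 16 = 48°C

48°C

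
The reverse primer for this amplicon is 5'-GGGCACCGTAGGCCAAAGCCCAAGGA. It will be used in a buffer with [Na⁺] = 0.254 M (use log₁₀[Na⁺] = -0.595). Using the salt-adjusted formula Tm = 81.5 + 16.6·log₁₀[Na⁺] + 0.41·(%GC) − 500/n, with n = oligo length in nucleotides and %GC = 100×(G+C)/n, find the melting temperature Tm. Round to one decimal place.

79.2°C

Length n = 26. T=1, G=9, C=8, A=8
G+C = 17, so %GC = 17/26 × 100 = 65.385%
Salt term: 16.6 × (-0.595) = -9.877
GC term: 0.41 × 65.385 = 26.808; length term: −500/26 = −19.231
Tm = 81.5 + (-9.877) + 26.808 − 19.231 = 79.2 → 79.2°C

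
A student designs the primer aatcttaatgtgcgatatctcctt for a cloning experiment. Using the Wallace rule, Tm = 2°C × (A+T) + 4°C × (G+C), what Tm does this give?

64°C

Counting bases: C=5, G=3, A=6, T=10
So N_AT = 16 and N_GC = 8.
Tm = 2(16) + 4(8) = 32 + 32 = 64°C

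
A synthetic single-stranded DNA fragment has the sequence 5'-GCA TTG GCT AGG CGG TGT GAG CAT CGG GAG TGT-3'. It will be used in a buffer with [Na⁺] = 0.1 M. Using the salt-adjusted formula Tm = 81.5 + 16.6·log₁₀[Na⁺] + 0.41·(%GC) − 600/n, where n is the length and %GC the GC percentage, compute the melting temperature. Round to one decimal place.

Length n = 33. T=8, C=5, G=15, A=5
G+C = 20, so %GC = 20/33 × 100 = 60.606%
Salt term: 16.6 × (-1) = -16.6
GC term: 0.41 × 60.606 = 24.848; length term: −600/33 = −18.182
Tm = 81.5 + (-16.6) + 24.848 − 18.182 = 71.566 → 71.6°C

71.6°C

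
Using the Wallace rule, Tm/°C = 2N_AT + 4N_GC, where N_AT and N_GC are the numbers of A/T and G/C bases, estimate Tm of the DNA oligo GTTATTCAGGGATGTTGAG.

Scanning the sequence gives A=4, C=1, G=7, T=7.
A+T = 11, G+C = 8
Tm = 2×11 + 4×8 = 54°C

54°C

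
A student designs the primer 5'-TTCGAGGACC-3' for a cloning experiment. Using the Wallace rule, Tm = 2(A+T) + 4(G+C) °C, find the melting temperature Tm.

Base counts: A=2, C=3, G=3, T=2
A+T = 4, G+C = 6
Tm = 4·6 + 2·4 = 24 + 8 = 32°C

32°C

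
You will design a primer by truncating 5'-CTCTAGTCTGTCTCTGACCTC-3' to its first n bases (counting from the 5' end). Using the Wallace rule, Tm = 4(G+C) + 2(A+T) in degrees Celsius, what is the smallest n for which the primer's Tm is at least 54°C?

n = 18

First 17 bases: CTCTAGTCTGTCTCTGA → Tm = 50°C (< 54°C)
First 18 bases: CTCTAGTCTGTCTCTGAC → Tm = 54°C (≥ 54°C)
Each additional base adds 2°C (A/T) or 4°C (G/C), so Tm is non-decreasing in n; n = 18 is the first length to reach 54°C.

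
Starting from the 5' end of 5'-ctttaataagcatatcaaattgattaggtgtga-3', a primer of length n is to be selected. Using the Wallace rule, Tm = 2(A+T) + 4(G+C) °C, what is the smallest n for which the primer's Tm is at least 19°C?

First 8 bases: CTTTAATA → Tm = 18°C (< 19°C)
First 9 bases: CTTTAATAA → Tm = 20°C (≥ 19°C)
Since every base adds ≥2°C, Tm only increases with n, so the threshold is first crossed at n = 9.

n = 9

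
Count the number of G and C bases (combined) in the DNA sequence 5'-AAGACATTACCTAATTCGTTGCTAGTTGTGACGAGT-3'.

14

Scanning the sequence gives A=10, T=12, C=6, G=8.
G+C = 8 + 6 = 14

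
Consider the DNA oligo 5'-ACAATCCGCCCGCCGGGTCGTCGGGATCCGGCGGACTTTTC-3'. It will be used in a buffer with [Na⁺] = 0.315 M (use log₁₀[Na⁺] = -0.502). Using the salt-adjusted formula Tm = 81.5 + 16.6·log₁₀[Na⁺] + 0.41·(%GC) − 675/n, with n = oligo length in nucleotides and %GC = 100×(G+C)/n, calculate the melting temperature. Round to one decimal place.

84.7°C

Length n = 41. Counting bases: C=15, T=8, G=13, A=5
G+C = 28, so %GC = 28/41 × 100 = 68.293%
Salt term: 16.6 × (-0.502) = -8.333
GC term: 0.41 × 68.293 = 28; length term: −675/41 = −16.463
Tm = 81.5 + (-8.333) + 28 − 16.463 = 84.704 → 84.7°C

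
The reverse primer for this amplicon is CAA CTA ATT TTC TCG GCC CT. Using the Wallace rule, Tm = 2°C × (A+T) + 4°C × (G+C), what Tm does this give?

58°C

Scanning the sequence gives C=7, A=4, G=2, T=7.
So N_AT = 11 and N_GC = 9.
Tm = 4·9 + 2·11 = 36 + 22 = 58°C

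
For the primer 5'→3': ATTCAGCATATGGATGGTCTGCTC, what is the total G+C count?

Counting bases: T=8, C=5, G=6, A=5
G+C = 6 + 5 = 11

11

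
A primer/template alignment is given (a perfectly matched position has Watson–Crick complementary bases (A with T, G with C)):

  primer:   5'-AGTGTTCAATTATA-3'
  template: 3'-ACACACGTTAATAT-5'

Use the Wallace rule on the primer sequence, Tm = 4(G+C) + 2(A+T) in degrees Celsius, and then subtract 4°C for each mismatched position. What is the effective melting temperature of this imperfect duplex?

Primer base counts: A=5, T=6, G=2, C=1 → A+T=11, G+C=3
Perfect-match Tm = 2(11) + 4(3) = 22 + 12 = 34°C
Mismatches (positions where the bases are not complementary): 2 (at positions 1, 6)
Effective Tm = 34 − 2×4 = 34 − 8 = 26°C

26°C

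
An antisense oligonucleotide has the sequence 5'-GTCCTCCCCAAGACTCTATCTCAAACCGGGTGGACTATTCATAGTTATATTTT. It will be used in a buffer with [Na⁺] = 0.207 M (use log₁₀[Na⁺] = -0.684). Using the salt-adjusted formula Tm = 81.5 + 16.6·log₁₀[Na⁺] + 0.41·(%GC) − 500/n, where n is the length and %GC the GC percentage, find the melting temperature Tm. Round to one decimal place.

Length n = 53. Scanning the sequence gives T=18, G=8, A=13, C=14.
G+C = 22, so %GC = 22/53 × 100 = 41.509%
Salt term: 16.6 × (-0.684) = -11.354
GC term: 0.41 × 41.509 = 17.019; length term: −500/53 = −9.434
Tm = 81.5 + (-11.354) + 17.019 − 9.434 = 77.731 → 77.7°C

77.7°C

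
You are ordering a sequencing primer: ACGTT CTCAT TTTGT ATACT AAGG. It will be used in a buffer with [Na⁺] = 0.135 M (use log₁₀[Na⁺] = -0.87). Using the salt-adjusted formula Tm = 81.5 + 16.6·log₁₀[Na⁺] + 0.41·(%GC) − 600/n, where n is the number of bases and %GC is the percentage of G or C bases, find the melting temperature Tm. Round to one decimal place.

Length n = 24. Scanning the sequence gives G=4, C=4, T=10, A=6.
G+C = 8, so %GC = 8/24 × 100 = 33.333%
Salt term: 16.6 × (-0.87) = -14.442
GC term: 0.41 × 33.333 = 13.667; length term: −600/24 = −25
Tm = 81.5 + (-14.442) + 13.667 − 25 = 55.725 → 55.7°C

55.7°C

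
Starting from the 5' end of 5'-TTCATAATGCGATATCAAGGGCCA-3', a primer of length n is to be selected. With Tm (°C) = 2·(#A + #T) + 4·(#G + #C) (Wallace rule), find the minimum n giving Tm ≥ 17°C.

First 7 bases: TTCATAA → Tm = 16°C (< 17°C)
First 8 bases: TTCATAAT → Tm = 18°C (≥ 17°C)
Since every base adds ≥2°C, Tm only increases with n, so the threshold is first crossed at n = 8.

n = 8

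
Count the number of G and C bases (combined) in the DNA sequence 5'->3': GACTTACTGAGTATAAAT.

Counting bases: C=2, T=6, G=3, A=7
Total G or C: 3 + 2 = 5

5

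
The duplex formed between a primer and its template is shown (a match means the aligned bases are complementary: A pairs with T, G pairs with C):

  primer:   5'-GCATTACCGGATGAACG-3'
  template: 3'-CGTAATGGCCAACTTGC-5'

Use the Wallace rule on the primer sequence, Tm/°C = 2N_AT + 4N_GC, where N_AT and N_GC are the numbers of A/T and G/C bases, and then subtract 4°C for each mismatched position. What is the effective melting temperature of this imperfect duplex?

48°C

Primer base counts: A=5, T=3, G=5, C=4 → A+T=8, G+C=9
Perfect-match Tm = 2(8) + 4(9) = 16 + 36 = 52°C
Mismatches (positions where the bases are not complementary): 1 (at position 11)
Effective Tm = 52 − 1×4 = 52 − 4 = 48°C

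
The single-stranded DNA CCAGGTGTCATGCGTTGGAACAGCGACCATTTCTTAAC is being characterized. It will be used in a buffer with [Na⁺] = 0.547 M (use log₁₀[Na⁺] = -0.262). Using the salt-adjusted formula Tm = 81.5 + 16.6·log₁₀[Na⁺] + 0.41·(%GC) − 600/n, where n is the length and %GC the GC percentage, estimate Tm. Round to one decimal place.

81.9°C

Length n = 38. Base counts: T=10, A=9, C=10, G=9
G+C = 19, so %GC = 19/38 × 100 = 50%
Salt term: 16.6 × (-0.262) = -4.349
GC term: 0.41 × 50 = 20.5; length term: −600/38 = −15.789
Tm = 81.5 + (-4.349) + 20.5 − 15.789 = 81.862 → 81.9°C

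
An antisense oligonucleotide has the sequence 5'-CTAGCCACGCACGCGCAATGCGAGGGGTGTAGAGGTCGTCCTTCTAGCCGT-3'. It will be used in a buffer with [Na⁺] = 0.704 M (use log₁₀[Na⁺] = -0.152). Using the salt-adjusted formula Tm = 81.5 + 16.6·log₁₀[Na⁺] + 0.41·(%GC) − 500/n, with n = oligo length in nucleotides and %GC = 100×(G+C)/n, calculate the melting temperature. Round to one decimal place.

94.9°C

Length n = 51. Scanning the sequence gives T=10, A=9, G=17, C=15.
G+C = 32, so %GC = 32/51 × 100 = 62.745%
Salt term: 16.6 × (-0.152) = -2.523
GC term: 0.41 × 62.745 = 25.725; length term: −500/51 = −9.804
Tm = 81.5 + (-2.523) + 25.725 − 9.804 = 94.898 → 94.9°C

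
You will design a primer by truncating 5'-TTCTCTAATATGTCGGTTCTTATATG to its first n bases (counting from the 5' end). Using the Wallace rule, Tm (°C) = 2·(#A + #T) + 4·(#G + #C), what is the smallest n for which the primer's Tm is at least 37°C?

First 14 bases: TTCTCTAATATGTC → Tm = 36°C (< 37°C)
First 15 bases: TTCTCTAATATGTCG → Tm = 40°C (≥ 37°C)
Each additional base adds 2°C (A/T) or 4°C (G/C), so Tm is non-decreasing in n; n = 15 is the first length to reach 37°C.

n = 15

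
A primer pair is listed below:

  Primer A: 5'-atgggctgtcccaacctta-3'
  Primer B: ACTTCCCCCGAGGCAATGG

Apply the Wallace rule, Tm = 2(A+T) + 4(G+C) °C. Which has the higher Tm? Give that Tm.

Primer B, 62°C

Primer A: A+T=9, G+C=10 → Tm = 2(9)+4(10) = 58°C
Primer B: A+T=7, G+C=12 → Tm = 2(7)+4(12) = 62°C
58°C vs 62°C → primer B is higher.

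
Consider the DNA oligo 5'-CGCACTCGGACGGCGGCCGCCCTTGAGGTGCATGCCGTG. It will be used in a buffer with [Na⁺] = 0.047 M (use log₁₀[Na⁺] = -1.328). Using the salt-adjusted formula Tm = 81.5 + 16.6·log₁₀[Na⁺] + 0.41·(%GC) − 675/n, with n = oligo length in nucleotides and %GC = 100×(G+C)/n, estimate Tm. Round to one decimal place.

Length n = 39. Counting bases: C=14, T=6, A=4, G=15
G+C = 29, so %GC = 29/39 × 100 = 74.359%
Salt term: 16.6 × (-1.328) = -22.045
GC term: 0.41 × 74.359 = 30.487; length term: −675/39 = −17.308
Tm = 81.5 + (-22.045) + 30.487 − 17.308 = 72.634 → 72.6°C

72.6°C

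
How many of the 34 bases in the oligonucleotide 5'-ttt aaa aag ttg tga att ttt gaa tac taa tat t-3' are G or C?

Scanning the sequence gives C=1, A=13, G=4, T=16.
Total G or C: 4 + 1 = 5

5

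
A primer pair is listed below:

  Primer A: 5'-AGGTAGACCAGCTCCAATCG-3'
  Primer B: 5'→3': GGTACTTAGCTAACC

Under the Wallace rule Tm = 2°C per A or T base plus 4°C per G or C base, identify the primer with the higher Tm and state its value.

Primer A: A+T=9, G+C=11 → Tm = 2(9)+4(11) = 62°C
Primer B: A+T=8, G+C=7 → Tm = 2(8)+4(7) = 44°C
62°C vs 44°C → primer A is higher.

Primer A, 62°C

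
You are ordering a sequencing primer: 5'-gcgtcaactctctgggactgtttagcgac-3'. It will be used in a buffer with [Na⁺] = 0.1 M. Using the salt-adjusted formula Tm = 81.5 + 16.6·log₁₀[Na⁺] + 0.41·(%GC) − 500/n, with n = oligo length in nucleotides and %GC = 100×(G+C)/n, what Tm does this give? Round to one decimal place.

70.3°C

Length n = 29. Base counts: C=8, G=8, T=8, A=5
G+C = 16, so %GC = 16/29 × 100 = 55.172%
Salt term: 16.6 × (-1) = -16.6
GC term: 0.41 × 55.172 = 22.621; length term: −500/29 = −17.241
Tm = 81.5 + (-16.6) + 22.621 − 17.241 = 70.28 → 70.3°C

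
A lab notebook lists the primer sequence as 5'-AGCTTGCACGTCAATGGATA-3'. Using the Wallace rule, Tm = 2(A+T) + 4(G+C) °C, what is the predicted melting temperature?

A=6, G=5, T=5, C=4
AT pairs contribute 11, GC pairs contribute 9.
Tm = 2(11) + 4(9) = 22 + 36 = 58°C

58°C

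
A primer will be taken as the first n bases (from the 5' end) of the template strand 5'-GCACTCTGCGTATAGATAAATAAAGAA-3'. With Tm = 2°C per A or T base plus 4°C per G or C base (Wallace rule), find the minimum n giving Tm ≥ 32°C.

First 9 bases: GCACTCTGC → Tm = 30°C (< 32°C)
First 10 bases: GCACTCTGCG → Tm = 34°C (≥ 32°C)
Each additional base adds 2°C (A/T) or 4°C (G/C), so Tm is non-decreasing in n; n = 10 is the first length to reach 32°C.

n = 10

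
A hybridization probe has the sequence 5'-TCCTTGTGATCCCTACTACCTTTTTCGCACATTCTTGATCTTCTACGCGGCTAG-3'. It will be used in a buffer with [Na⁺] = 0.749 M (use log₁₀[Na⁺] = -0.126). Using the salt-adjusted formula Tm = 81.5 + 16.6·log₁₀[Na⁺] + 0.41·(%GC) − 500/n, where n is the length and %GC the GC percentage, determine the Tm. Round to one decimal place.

Length n = 54. C=17, A=8, T=21, G=8
G+C = 25, so %GC = 25/54 × 100 = 46.296%
Salt term: 16.6 × (-0.126) = -2.092
GC term: 0.41 × 46.296 = 18.981; length term: −500/54 = −9.259
Tm = 81.5 + (-2.092) + 18.981 − 9.259 = 89.13 → 89.1°C

89.1°C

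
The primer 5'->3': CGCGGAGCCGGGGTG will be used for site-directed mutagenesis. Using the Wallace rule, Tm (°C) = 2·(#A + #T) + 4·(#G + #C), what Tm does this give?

56°C

Counting bases: T=1, A=1, C=4, G=9
AT pairs contribute 2, GC pairs contribute 13.
Tm = 2×2 + 4×13 = 56°C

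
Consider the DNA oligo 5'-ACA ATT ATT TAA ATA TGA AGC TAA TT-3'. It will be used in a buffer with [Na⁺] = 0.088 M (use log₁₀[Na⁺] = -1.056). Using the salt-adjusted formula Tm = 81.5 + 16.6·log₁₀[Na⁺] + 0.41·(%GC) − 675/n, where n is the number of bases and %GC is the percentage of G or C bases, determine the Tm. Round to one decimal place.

44.3°C

Length n = 26. Scanning the sequence gives A=12, T=10, C=2, G=2.
G+C = 4, so %GC = 4/26 × 100 = 15.385%
Salt term: 16.6 × (-1.056) = -17.53
GC term: 0.41 × 15.385 = 6.308; length term: −675/26 = −25.962
Tm = 81.5 + (-17.53) + 6.308 − 25.962 = 44.316 → 44.3°C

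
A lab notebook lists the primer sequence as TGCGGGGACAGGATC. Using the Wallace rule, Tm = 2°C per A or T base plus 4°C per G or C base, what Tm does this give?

Counting bases: T=2, C=3, A=3, G=7
AT pairs contribute 5, GC pairs contribute 10.
Tm = 2×5 + 4×10 = 50°C

50°C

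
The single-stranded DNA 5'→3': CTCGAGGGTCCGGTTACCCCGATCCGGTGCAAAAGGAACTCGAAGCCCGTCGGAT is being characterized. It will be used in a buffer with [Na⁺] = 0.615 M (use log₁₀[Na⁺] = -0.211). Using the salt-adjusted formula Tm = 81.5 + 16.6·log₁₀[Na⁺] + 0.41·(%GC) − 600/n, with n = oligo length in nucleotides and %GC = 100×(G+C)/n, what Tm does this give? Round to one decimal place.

92.4°C

Length n = 55. Base counts: A=12, C=17, G=17, T=9
G+C = 34, so %GC = 34/55 × 100 = 61.818%
Salt term: 16.6 × (-0.211) = -3.503
GC term: 0.41 × 61.818 = 25.345; length term: −600/55 = −10.909
Tm = 81.5 + (-3.503) + 25.345 − 10.909 = 92.433 → 92.4°C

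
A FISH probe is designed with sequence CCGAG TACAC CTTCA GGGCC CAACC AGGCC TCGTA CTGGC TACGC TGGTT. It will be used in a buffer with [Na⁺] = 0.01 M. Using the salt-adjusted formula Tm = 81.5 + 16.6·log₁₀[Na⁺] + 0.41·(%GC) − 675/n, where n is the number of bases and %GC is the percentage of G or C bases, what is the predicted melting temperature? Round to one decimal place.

60.2°C

Length n = 50. Counting bases: C=18, A=9, G=13, T=10
G+C = 31, so %GC = 31/50 × 100 = 62%
Salt term: 16.6 × (-2) = -33.2
GC term: 0.41 × 62 = 25.42; length term: −675/50 = −13.5
Tm = 81.5 + (-33.2) + 25.42 − 13.5 = 60.22 → 60.2°C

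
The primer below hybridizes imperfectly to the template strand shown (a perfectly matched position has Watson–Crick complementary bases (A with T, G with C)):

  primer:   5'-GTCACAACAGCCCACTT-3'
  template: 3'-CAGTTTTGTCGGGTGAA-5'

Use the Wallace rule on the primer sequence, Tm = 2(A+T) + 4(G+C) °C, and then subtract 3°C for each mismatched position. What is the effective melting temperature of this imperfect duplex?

49°C

Primer base counts: A=5, T=3, G=2, C=7 → A+T=8, G+C=9
Perfect-match Tm = 2(8) + 4(9) = 16 + 36 = 52°C
Mismatches (positions where the bases are not complementary): 1 (at position 5)
Effective Tm = 52 − 1×3 = 52 − 3 = 49°C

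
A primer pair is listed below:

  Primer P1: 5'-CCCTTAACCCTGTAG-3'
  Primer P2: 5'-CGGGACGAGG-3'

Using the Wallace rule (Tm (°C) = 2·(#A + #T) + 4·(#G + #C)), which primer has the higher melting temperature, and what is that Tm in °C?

Primer P1, 46°C

Primer P1: A+T=7, G+C=8 → Tm = 2(7)+4(8) = 46°C
Primer P2: A+T=2, G+C=8 → Tm = 2(2)+4(8) = 36°C
46°C vs 36°C → primer P1 is higher.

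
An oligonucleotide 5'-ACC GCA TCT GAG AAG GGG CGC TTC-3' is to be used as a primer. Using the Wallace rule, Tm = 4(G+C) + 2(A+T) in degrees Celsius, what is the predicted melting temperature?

Base counts: C=7, T=4, G=8, A=5
AT pairs contribute 9, GC pairs contribute 15.
Tm = 2×9 + 4×15 = 78°C

78°C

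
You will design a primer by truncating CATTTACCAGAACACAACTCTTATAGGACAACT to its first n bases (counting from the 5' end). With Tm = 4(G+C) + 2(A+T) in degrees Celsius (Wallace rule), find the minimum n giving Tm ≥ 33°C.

First 12 bases: CATTTACCAGAA → Tm = 32°C (< 33°C)
First 13 bases: CATTTACCAGAAC → Tm = 36°C (≥ 33°C)
Each additional base adds 2°C (A/T) or 4°C (G/C), so Tm is non-decreasing in n; n = 13 is the first length to reach 33°C.

n = 13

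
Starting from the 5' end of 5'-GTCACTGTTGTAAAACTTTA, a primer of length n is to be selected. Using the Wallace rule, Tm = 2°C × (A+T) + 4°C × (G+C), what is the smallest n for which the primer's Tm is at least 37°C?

First 13 bases: GTCACTGTTGTAA → Tm = 36°C (< 37°C)
First 14 bases: GTCACTGTTGTAAA → Tm = 38°C (≥ 37°C)
Each additional base adds 2°C (A/T) or 4°C (G/C), so Tm is non-decreasing in n; n = 14 is the first length to reach 37°C.

n = 14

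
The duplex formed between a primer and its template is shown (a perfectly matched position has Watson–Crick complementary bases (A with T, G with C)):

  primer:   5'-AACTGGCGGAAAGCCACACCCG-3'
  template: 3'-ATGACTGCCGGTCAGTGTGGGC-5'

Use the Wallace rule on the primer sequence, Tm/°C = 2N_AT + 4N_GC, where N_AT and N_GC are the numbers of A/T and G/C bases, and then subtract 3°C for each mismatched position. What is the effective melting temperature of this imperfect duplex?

57°C

Primer base counts: A=7, T=1, G=6, C=8 → A+T=8, G+C=14
Perfect-match Tm = 2(8) + 4(14) = 16 + 56 = 72°C
Mismatches (positions where the bases are not complementary): 5 (at positions 1, 6, 10, 11, 14)
Effective Tm = 72 − 5×3 = 72 − 15 = 57°C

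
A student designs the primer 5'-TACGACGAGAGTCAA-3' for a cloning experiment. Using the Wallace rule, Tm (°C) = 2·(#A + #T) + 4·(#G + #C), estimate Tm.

Counting bases: A=6, G=4, C=3, T=2
AT pairs contribute 8, GC pairs contribute 7.
Tm = 2(8) + 4(7) = 16 + 28 = 44°C

44°C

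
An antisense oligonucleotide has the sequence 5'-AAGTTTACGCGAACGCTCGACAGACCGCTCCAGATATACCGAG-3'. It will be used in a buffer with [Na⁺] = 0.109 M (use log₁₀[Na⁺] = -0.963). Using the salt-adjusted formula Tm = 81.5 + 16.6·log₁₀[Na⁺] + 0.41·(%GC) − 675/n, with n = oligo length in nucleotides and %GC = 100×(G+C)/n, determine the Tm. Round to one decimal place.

71.7°C

Length n = 43. Scanning the sequence gives C=13, A=13, T=7, G=10.
G+C = 23, so %GC = 23/43 × 100 = 53.488%
Salt term: 16.6 × (-0.963) = -15.986
GC term: 0.41 × 53.488 = 21.93; length term: −675/43 = −15.698
Tm = 81.5 + (-15.986) + 21.93 − 15.698 = 71.746 → 71.7°C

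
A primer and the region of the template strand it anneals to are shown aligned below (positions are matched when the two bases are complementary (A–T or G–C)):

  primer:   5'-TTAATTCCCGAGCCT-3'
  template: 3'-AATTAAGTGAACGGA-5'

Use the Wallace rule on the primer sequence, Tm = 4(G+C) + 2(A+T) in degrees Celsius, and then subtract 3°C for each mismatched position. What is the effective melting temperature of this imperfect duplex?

Primer base counts: A=3, T=5, G=2, C=5 → A+T=8, G+C=7
Perfect-match Tm = 2(8) + 4(7) = 16 + 28 = 44°C
Mismatches (positions where the bases are not complementary): 3 (at positions 8, 10, 11)
Effective Tm = 44 − 3×3 = 44 − 9 = 35°C

35°C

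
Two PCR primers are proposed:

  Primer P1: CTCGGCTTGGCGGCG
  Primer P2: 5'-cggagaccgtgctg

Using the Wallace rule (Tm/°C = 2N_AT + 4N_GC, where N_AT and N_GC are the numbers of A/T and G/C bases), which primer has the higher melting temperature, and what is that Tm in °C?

Primer P1, 54°C

Primer P1: A+T=3, G+C=12 → Tm = 2(3)+4(12) = 54°C
Primer P2: A+T=4, G+C=10 → Tm = 2(4)+4(10) = 48°C
54°C vs 48°C → primer P1 is higher.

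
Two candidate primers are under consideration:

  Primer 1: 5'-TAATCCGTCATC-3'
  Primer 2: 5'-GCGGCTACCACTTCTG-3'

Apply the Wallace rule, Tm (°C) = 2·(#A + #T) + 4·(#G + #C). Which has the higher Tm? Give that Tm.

Primer 2, 52°C

Primer 1: A+T=7, G+C=5 → Tm = 2(7)+4(5) = 34°C
Primer 2: A+T=6, G+C=10 → Tm = 2(6)+4(10) = 52°C
34°C vs 52°C → primer 2 is higher.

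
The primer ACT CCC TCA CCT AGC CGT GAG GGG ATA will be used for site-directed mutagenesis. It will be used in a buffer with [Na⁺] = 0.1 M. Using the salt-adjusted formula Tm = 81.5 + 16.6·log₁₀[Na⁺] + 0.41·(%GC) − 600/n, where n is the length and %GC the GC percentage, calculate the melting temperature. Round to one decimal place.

67.0°C

Length n = 27. A=6, G=7, C=9, T=5
G+C = 16, so %GC = 16/27 × 100 = 59.259%
Salt term: 16.6 × (-1) = -16.6
GC term: 0.41 × 59.259 = 24.296; length term: −600/27 = −22.222
Tm = 81.5 + (-16.6) + 24.296 − 22.222 = 66.974 → 67.0°C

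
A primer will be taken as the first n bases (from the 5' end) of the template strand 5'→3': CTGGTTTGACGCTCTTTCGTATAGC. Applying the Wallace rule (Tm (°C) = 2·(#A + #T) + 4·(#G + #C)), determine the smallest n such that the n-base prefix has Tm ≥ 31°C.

n = 11

First 10 bases: CTGGTTTGAC → Tm = 30°C (< 31°C)
First 11 bases: CTGGTTTGACG → Tm = 34°C (≥ 31°C)
Since every base adds ≥2°C, Tm only increases with n, so the threshold is first crossed at n = 11.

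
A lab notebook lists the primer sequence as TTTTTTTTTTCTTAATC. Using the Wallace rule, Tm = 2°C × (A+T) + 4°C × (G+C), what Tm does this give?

38°C

Scanning the sequence gives T=13, A=2, G=0, C=2.
A+T = 15, G+C = 2
Tm = 2(15) + 4(2) = 30 + 8 = 38°C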